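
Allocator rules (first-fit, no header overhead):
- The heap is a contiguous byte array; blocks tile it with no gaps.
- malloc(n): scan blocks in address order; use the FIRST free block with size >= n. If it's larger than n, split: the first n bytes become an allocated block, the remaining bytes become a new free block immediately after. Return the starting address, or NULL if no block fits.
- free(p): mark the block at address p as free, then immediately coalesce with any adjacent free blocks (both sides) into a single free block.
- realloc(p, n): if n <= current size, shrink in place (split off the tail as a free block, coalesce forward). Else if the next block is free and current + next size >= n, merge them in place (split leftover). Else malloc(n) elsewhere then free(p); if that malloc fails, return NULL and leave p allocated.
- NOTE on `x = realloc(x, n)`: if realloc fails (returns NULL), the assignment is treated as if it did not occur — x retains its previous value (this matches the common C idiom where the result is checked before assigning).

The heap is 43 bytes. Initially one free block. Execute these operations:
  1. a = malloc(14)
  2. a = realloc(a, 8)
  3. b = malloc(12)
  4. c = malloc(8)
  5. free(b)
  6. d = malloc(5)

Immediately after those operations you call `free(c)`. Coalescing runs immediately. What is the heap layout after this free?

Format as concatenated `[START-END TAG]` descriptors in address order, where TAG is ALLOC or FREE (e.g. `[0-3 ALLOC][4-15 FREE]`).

Answer: [0-7 ALLOC][8-12 ALLOC][13-42 FREE]

Derivation:
Op 1: a = malloc(14) -> a = 0; heap: [0-13 ALLOC][14-42 FREE]
Op 2: a = realloc(a, 8) -> a = 0; heap: [0-7 ALLOC][8-42 FREE]
Op 3: b = malloc(12) -> b = 8; heap: [0-7 ALLOC][8-19 ALLOC][20-42 FREE]
Op 4: c = malloc(8) -> c = 20; heap: [0-7 ALLOC][8-19 ALLOC][20-27 ALLOC][28-42 FREE]
Op 5: free(b) -> (freed b); heap: [0-7 ALLOC][8-19 FREE][20-27 ALLOC][28-42 FREE]
Op 6: d = malloc(5) -> d = 8; heap: [0-7 ALLOC][8-12 ALLOC][13-19 FREE][20-27 ALLOC][28-42 FREE]
free(c): c = 20 -> block [20-27 ALLOC]; mark free, coalesce with adjacent free neighbors -> [0-7 ALLOC][8-12 ALLOC][13-42 FREE]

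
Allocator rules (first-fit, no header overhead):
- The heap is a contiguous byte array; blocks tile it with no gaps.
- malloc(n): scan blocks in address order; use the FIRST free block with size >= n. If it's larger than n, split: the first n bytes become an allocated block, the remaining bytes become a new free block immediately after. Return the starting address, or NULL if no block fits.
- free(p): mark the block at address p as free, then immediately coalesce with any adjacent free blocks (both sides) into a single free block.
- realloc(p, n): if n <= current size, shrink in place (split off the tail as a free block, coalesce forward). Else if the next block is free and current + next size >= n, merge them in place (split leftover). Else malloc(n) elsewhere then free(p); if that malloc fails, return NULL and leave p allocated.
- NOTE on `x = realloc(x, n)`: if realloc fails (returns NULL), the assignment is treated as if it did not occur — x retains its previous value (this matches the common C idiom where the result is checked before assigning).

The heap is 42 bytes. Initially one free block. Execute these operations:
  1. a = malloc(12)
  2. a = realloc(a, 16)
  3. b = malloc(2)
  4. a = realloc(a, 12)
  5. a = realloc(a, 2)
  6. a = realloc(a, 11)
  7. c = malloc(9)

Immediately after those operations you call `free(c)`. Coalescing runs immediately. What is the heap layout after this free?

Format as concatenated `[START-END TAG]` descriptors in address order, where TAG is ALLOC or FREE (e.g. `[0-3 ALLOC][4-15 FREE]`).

Op 1: a = malloc(12) -> a = 0; heap: [0-11 ALLOC][12-41 FREE]
Op 2: a = realloc(a, 16) -> a = 0; heap: [0-15 ALLOC][16-41 FREE]
Op 3: b = malloc(2) -> b = 16; heap: [0-15 ALLOC][16-17 ALLOC][18-41 FREE]
Op 4: a = realloc(a, 12) -> a = 0; heap: [0-11 ALLOC][12-15 FREE][16-17 ALLOC][18-41 FREE]
Op 5: a = realloc(a, 2) -> a = 0; heap: [0-1 ALLOC][2-15 FREE][16-17 ALLOC][18-41 FREE]
Op 6: a = realloc(a, 11) -> a = 0; heap: [0-10 ALLOC][11-15 FREE][16-17 ALLOC][18-41 FREE]
Op 7: c = malloc(9) -> c = 18; heap: [0-10 ALLOC][11-15 FREE][16-17 ALLOC][18-26 ALLOC][27-41 FREE]
free(c): c = 18 -> block [18-26 ALLOC]; mark free, coalesce with adjacent free neighbors -> [0-10 ALLOC][11-15 FREE][16-17 ALLOC][18-41 FREE]

Answer: [0-10 ALLOC][11-15 FREE][16-17 ALLOC][18-41 FREE]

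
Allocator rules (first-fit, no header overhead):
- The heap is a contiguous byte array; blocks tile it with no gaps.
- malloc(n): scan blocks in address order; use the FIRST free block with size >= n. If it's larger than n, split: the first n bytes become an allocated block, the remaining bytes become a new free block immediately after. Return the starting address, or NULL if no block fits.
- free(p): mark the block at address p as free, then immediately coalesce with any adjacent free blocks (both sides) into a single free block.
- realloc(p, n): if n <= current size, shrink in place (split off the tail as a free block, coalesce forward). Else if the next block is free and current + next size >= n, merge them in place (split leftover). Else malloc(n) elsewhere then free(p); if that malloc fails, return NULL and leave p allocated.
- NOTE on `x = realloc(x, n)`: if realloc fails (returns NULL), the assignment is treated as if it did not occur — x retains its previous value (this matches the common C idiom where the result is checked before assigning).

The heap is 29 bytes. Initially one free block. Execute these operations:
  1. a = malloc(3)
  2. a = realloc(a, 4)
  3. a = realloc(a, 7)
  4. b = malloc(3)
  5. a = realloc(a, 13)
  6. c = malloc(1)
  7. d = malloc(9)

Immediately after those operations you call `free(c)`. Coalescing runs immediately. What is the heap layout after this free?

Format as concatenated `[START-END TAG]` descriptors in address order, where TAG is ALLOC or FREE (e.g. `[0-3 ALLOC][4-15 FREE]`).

Answer: [0-6 FREE][7-9 ALLOC][10-22 ALLOC][23-28 FREE]

Derivation:
Op 1: a = malloc(3) -> a = 0; heap: [0-2 ALLOC][3-28 FREE]
Op 2: a = realloc(a, 4) -> a = 0; heap: [0-3 ALLOC][4-28 FREE]
Op 3: a = realloc(a, 7) -> a = 0; heap: [0-6 ALLOC][7-28 FREE]
Op 4: b = malloc(3) -> b = 7; heap: [0-6 ALLOC][7-9 ALLOC][10-28 FREE]
Op 5: a = realloc(a, 13) -> a = 10; heap: [0-6 FREE][7-9 ALLOC][10-22 ALLOC][23-28 FREE]
Op 6: c = malloc(1) -> c = 0; heap: [0-0 ALLOC][1-6 FREE][7-9 ALLOC][10-22 ALLOC][23-28 FREE]
Op 7: d = malloc(9) -> d = NULL; heap: [0-0 ALLOC][1-6 FREE][7-9 ALLOC][10-22 ALLOC][23-28 FREE]
free(c): c = 0 -> block [0-0 ALLOC]; mark free, coalesce with adjacent free neighbors -> [0-6 FREE][7-9 ALLOC][10-22 ALLOC][23-28 FREE]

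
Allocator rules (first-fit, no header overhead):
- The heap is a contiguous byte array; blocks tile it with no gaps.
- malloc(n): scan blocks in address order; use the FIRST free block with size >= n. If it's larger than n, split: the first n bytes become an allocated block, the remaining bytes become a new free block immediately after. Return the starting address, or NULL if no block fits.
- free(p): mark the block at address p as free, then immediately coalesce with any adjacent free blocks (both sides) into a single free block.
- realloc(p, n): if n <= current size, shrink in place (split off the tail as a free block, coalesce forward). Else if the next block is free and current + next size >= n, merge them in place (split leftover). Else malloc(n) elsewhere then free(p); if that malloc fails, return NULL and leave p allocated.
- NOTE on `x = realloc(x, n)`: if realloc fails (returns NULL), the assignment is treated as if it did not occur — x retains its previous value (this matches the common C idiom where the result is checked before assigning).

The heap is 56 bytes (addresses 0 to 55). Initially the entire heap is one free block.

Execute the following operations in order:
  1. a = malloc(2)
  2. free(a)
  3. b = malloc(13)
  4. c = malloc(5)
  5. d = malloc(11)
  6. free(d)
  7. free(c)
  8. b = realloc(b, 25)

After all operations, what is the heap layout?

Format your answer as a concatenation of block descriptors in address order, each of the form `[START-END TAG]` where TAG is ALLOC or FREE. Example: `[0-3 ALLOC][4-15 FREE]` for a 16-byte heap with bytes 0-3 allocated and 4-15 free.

Answer: [0-24 ALLOC][25-55 FREE]

Derivation:
Op 1: a = malloc(2) -> a = 0; heap: [0-1 ALLOC][2-55 FREE]
Op 2: free(a) -> (freed a); heap: [0-55 FREE]
Op 3: b = malloc(13) -> b = 0; heap: [0-12 ALLOC][13-55 FREE]
Op 4: c = malloc(5) -> c = 13; heap: [0-12 ALLOC][13-17 ALLOC][18-55 FREE]
Op 5: d = malloc(11) -> d = 18; heap: [0-12 ALLOC][13-17 ALLOC][18-28 ALLOC][29-55 FREE]
Op 6: free(d) -> (freed d); heap: [0-12 ALLOC][13-17 ALLOC][18-55 FREE]
Op 7: free(c) -> (freed c); heap: [0-12 ALLOC][13-55 FREE]
Op 8: b = realloc(b, 25) -> b = 0; heap: [0-24 ALLOC][25-55 FREE]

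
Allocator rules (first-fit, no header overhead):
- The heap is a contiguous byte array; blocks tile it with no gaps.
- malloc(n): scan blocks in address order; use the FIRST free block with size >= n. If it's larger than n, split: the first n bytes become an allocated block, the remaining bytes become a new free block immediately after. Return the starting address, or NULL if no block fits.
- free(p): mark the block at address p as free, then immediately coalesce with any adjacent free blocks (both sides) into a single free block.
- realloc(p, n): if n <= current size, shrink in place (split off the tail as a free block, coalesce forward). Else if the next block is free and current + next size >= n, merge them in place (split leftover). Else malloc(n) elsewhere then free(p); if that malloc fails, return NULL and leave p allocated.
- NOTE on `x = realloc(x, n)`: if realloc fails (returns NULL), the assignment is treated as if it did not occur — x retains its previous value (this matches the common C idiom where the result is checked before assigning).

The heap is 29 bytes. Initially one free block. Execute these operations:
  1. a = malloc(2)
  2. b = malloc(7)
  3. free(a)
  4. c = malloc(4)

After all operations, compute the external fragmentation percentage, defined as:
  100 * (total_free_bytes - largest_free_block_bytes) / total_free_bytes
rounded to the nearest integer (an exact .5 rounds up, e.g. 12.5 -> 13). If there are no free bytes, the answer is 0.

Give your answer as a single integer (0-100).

Op 1: a = malloc(2) -> a = 0; heap: [0-1 ALLOC][2-28 FREE]
Op 2: b = malloc(7) -> b = 2; heap: [0-1 ALLOC][2-8 ALLOC][9-28 FREE]
Op 3: free(a) -> (freed a); heap: [0-1 FREE][2-8 ALLOC][9-28 FREE]
Op 4: c = malloc(4) -> c = 9; heap: [0-1 FREE][2-8 ALLOC][9-12 ALLOC][13-28 FREE]
Free blocks: [2 16] total_free=18 largest=16 -> 100*(18-16)/18 = 200/18 ≈ 11.111 -> rounds to 11

Answer: 11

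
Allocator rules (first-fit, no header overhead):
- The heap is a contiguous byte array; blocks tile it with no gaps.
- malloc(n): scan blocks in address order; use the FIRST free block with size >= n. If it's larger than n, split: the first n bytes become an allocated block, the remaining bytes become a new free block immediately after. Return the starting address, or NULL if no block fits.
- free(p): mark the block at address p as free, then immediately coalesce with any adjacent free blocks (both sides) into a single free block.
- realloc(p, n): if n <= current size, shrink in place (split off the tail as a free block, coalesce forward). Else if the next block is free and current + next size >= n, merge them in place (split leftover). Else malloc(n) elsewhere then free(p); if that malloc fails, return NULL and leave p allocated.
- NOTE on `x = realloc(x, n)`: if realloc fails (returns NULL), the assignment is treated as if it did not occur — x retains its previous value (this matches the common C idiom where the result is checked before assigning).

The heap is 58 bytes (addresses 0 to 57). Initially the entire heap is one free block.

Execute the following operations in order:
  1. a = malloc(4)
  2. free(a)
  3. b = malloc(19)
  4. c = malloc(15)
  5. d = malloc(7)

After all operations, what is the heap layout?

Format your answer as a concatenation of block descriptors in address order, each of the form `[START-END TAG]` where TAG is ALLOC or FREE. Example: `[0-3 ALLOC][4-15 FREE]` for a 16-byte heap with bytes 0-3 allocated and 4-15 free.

Op 1: a = malloc(4) -> a = 0; heap: [0-3 ALLOC][4-57 FREE]
Op 2: free(a) -> (freed a); heap: [0-57 FREE]
Op 3: b = malloc(19) -> b = 0; heap: [0-18 ALLOC][19-57 FREE]
Op 4: c = malloc(15) -> c = 19; heap: [0-18 ALLOC][19-33 ALLOC][34-57 FREE]
Op 5: d = malloc(7) -> d = 34; heap: [0-18 ALLOC][19-33 ALLOC][34-40 ALLOC][41-57 FREE]

Answer: [0-18 ALLOC][19-33 ALLOC][34-40 ALLOC][41-57 FREE]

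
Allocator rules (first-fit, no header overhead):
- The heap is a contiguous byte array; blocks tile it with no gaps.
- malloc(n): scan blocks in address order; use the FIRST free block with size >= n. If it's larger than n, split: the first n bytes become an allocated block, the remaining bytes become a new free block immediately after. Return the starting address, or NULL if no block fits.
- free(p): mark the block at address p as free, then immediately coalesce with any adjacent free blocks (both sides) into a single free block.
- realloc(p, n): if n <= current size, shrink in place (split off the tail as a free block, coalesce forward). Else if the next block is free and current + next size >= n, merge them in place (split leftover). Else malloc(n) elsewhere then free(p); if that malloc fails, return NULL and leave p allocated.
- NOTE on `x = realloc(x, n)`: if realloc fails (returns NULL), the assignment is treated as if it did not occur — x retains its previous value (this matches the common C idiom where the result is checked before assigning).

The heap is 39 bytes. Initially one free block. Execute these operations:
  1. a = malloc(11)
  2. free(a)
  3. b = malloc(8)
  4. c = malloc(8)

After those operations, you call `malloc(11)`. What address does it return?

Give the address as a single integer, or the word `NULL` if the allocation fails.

Op 1: a = malloc(11) -> a = 0; heap: [0-10 ALLOC][11-38 FREE]
Op 2: free(a) -> (freed a); heap: [0-38 FREE]
Op 3: b = malloc(8) -> b = 0; heap: [0-7 ALLOC][8-38 FREE]
Op 4: c = malloc(8) -> c = 8; heap: [0-7 ALLOC][8-15 ALLOC][16-38 FREE]
malloc(11): first-fit scan over [0-7 ALLOC][8-15 ALLOC][16-38 FREE] -> 16

Answer: 16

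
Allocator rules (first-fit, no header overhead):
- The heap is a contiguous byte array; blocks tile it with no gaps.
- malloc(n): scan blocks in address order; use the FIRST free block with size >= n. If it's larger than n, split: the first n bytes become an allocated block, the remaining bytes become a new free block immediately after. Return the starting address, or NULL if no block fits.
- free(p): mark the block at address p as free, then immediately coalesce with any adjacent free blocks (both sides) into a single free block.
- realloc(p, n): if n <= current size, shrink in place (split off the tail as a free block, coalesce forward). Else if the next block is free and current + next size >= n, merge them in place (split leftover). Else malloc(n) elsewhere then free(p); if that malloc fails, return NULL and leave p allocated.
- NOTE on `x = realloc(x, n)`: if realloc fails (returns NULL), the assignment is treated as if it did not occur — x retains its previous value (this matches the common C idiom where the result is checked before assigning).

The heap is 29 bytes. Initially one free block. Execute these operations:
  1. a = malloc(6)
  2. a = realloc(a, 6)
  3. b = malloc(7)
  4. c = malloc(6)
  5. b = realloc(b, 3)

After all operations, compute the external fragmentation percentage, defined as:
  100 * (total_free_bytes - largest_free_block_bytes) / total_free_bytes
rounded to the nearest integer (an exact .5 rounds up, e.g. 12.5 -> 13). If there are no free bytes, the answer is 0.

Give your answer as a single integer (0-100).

Op 1: a = malloc(6) -> a = 0; heap: [0-5 ALLOC][6-28 FREE]
Op 2: a = realloc(a, 6) -> a = 0; heap: [0-5 ALLOC][6-28 FREE]
Op 3: b = malloc(7) -> b = 6; heap: [0-5 ALLOC][6-12 ALLOC][13-28 FREE]
Op 4: c = malloc(6) -> c = 13; heap: [0-5 ALLOC][6-12 ALLOC][13-18 ALLOC][19-28 FREE]
Op 5: b = realloc(b, 3) -> b = 6; heap: [0-5 ALLOC][6-8 ALLOC][9-12 FREE][13-18 ALLOC][19-28 FREE]
Free blocks: [4 10] total_free=14 largest=10 -> 100*(14-10)/14 = 400/14 ≈ 28.571 -> rounds to 29

Answer: 29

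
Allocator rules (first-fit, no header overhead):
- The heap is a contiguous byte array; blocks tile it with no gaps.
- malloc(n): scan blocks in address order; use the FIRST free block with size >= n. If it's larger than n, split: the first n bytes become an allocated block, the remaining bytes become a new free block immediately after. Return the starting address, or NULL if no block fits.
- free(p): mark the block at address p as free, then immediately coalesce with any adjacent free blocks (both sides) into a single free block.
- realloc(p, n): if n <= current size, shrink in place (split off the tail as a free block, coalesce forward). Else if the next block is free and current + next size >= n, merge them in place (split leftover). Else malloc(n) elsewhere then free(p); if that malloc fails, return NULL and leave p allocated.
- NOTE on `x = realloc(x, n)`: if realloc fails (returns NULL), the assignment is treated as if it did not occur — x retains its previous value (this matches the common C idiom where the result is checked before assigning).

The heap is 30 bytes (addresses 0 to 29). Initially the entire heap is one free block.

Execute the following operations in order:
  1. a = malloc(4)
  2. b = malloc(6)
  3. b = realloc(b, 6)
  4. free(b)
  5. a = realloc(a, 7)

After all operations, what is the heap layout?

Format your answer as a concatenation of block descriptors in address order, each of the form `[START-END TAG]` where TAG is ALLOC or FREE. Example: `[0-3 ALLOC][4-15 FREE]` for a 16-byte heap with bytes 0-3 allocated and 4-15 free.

Op 1: a = malloc(4) -> a = 0; heap: [0-3 ALLOC][4-29 FREE]
Op 2: b = malloc(6) -> b = 4; heap: [0-3 ALLOC][4-9 ALLOC][10-29 FREE]
Op 3: b = realloc(b, 6) -> b = 4; heap: [0-3 ALLOC][4-9 ALLOC][10-29 FREE]
Op 4: free(b) -> (freed b); heap: [0-3 ALLOC][4-29 FREE]
Op 5: a = realloc(a, 7) -> a = 0; heap: [0-6 ALLOC][7-29 FREE]

Answer: [0-6 ALLOC][7-29 FREE]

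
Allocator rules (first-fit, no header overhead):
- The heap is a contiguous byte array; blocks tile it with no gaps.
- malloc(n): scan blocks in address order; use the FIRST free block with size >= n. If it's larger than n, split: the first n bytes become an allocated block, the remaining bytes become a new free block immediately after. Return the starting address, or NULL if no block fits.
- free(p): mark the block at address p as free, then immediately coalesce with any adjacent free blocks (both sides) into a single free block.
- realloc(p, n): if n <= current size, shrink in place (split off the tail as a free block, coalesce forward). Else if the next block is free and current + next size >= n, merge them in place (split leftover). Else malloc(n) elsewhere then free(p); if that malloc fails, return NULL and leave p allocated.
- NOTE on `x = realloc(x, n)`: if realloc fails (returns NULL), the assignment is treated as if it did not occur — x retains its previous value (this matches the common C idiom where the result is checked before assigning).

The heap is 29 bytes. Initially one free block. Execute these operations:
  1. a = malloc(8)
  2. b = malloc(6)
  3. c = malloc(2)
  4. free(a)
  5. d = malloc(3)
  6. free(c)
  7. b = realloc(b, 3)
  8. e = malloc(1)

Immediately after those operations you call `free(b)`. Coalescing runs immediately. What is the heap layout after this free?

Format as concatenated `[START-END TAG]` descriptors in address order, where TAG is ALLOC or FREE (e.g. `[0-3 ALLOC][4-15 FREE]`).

Op 1: a = malloc(8) -> a = 0; heap: [0-7 ALLOC][8-28 FREE]
Op 2: b = malloc(6) -> b = 8; heap: [0-7 ALLOC][8-13 ALLOC][14-28 FREE]
Op 3: c = malloc(2) -> c = 14; heap: [0-7 ALLOC][8-13 ALLOC][14-15 ALLOC][16-28 FREE]
Op 4: free(a) -> (freed a); heap: [0-7 FREE][8-13 ALLOC][14-15 ALLOC][16-28 FREE]
Op 5: d = malloc(3) -> d = 0; heap: [0-2 ALLOC][3-7 FREE][8-13 ALLOC][14-15 ALLOC][16-28 FREE]
Op 6: free(c) -> (freed c); heap: [0-2 ALLOC][3-7 FREE][8-13 ALLOC][14-28 FREE]
Op 7: b = realloc(b, 3) -> b = 8; heap: [0-2 ALLOC][3-7 FREE][8-10 ALLOC][11-28 FREE]
Op 8: e = malloc(1) -> e = 3; heap: [0-2 ALLOC][3-3 ALLOC][4-7 FREE][8-10 ALLOC][11-28 FREE]
free(b): b = 8 -> block [8-10 ALLOC]; mark free, coalesce with adjacent free neighbors -> [0-2 ALLOC][3-3 ALLOC][4-28 FREE]

Answer: [0-2 ALLOC][3-3 ALLOC][4-28 FREE]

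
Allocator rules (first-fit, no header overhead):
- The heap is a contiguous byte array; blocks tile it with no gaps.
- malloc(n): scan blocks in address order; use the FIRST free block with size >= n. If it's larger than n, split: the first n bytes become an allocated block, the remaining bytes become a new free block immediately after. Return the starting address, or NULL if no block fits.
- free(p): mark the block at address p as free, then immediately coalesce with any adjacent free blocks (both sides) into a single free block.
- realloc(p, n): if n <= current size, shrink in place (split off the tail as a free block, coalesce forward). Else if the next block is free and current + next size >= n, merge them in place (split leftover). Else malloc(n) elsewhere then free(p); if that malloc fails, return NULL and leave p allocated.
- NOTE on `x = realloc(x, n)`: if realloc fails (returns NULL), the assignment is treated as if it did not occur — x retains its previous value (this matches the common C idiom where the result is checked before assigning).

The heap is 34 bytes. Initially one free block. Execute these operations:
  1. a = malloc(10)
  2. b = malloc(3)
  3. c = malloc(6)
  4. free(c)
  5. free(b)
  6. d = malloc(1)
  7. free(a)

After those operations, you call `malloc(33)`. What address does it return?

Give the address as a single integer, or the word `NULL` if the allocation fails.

Answer: NULL

Derivation:
Op 1: a = malloc(10) -> a = 0; heap: [0-9 ALLOC][10-33 FREE]
Op 2: b = malloc(3) -> b = 10; heap: [0-9 ALLOC][10-12 ALLOC][13-33 FREE]
Op 3: c = malloc(6) -> c = 13; heap: [0-9 ALLOC][10-12 ALLOC][13-18 ALLOC][19-33 FREE]
Op 4: free(c) -> (freed c); heap: [0-9 ALLOC][10-12 ALLOC][13-33 FREE]
Op 5: free(b) -> (freed b); heap: [0-9 ALLOC][10-33 FREE]
Op 6: d = malloc(1) -> d = 10; heap: [0-9 ALLOC][10-10 ALLOC][11-33 FREE]
Op 7: free(a) -> (freed a); heap: [0-9 FREE][10-10 ALLOC][11-33 FREE]
malloc(33): first-fit scan over [0-9 FREE][10-10 ALLOC][11-33 FREE] -> NULL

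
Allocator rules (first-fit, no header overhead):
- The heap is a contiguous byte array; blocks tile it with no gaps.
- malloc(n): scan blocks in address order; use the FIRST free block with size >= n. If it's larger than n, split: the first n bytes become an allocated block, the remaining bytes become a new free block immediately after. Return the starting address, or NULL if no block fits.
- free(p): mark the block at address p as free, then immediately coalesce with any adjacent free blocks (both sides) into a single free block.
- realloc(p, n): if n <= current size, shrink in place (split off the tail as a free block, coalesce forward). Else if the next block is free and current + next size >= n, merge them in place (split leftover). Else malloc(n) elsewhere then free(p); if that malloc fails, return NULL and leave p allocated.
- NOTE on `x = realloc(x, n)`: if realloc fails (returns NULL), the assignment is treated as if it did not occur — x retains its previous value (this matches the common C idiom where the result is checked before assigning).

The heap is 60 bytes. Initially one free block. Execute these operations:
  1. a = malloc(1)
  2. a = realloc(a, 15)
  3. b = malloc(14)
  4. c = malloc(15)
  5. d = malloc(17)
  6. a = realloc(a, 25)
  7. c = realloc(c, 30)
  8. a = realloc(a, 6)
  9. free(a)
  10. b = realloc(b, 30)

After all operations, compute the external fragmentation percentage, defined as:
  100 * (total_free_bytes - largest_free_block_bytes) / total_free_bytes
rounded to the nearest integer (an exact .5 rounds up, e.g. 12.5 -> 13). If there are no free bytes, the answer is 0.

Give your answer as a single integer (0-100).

Answer: 6

Derivation:
Op 1: a = malloc(1) -> a = 0; heap: [0-0 ALLOC][1-59 FREE]
Op 2: a = realloc(a, 15) -> a = 0; heap: [0-14 ALLOC][15-59 FREE]
Op 3: b = malloc(14) -> b = 15; heap: [0-14 ALLOC][15-28 ALLOC][29-59 FREE]
Op 4: c = malloc(15) -> c = 29; heap: [0-14 ALLOC][15-28 ALLOC][29-43 ALLOC][44-59 FREE]
Op 5: d = malloc(17) -> d = NULL; heap: [0-14 ALLOC][15-28 ALLOC][29-43 ALLOC][44-59 FREE]
Op 6: a = realloc(a, 25) -> NULL (a unchanged); heap: [0-14 ALLOC][15-28 ALLOC][29-43 ALLOC][44-59 FREE]
Op 7: c = realloc(c, 30) -> c = 29; heap: [0-14 ALLOC][15-28 ALLOC][29-58 ALLOC][59-59 FREE]
Op 8: a = realloc(a, 6) -> a = 0; heap: [0-5 ALLOC][6-14 FREE][15-28 ALLOC][29-58 ALLOC][59-59 FREE]
Op 9: free(a) -> (freed a); heap: [0-14 FREE][15-28 ALLOC][29-58 ALLOC][59-59 FREE]
Op 10: b = realloc(b, 30) -> NULL (b unchanged); heap: [0-14 FREE][15-28 ALLOC][29-58 ALLOC][59-59 FREE]
Free blocks: [15 1] total_free=16 largest=15 -> 100*(16-15)/16 = 100/16 = 6.25 -> rounds to 6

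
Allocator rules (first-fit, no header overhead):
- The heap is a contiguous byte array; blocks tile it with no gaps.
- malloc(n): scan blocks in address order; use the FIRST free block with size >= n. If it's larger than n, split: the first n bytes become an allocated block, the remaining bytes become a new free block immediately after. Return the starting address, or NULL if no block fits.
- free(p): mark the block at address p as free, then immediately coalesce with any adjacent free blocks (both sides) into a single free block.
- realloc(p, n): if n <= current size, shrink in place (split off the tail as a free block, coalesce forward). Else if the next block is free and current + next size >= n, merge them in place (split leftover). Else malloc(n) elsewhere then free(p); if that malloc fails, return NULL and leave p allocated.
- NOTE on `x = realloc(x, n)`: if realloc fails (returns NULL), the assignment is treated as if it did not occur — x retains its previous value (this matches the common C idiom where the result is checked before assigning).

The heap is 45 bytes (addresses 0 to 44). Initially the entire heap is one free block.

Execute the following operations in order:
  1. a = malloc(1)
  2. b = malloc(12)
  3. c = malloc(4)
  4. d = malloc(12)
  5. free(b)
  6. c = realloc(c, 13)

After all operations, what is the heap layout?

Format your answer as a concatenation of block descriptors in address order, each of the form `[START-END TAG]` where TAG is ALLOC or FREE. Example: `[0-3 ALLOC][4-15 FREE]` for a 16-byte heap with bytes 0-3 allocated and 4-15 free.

Answer: [0-0 ALLOC][1-16 FREE][17-28 ALLOC][29-41 ALLOC][42-44 FREE]

Derivation:
Op 1: a = malloc(1) -> a = 0; heap: [0-0 ALLOC][1-44 FREE]
Op 2: b = malloc(12) -> b = 1; heap: [0-0 ALLOC][1-12 ALLOC][13-44 FREE]
Op 3: c = malloc(4) -> c = 13; heap: [0-0 ALLOC][1-12 ALLOC][13-16 ALLOC][17-44 FREE]
Op 4: d = malloc(12) -> d = 17; heap: [0-0 ALLOC][1-12 ALLOC][13-16 ALLOC][17-28 ALLOC][29-44 FREE]
Op 5: free(b) -> (freed b); heap: [0-0 ALLOC][1-12 FREE][13-16 ALLOC][17-28 ALLOC][29-44 FREE]
Op 6: c = realloc(c, 13) -> c = 29; heap: [0-0 ALLOC][1-16 FREE][17-28 ALLOC][29-41 ALLOC][42-44 FREE]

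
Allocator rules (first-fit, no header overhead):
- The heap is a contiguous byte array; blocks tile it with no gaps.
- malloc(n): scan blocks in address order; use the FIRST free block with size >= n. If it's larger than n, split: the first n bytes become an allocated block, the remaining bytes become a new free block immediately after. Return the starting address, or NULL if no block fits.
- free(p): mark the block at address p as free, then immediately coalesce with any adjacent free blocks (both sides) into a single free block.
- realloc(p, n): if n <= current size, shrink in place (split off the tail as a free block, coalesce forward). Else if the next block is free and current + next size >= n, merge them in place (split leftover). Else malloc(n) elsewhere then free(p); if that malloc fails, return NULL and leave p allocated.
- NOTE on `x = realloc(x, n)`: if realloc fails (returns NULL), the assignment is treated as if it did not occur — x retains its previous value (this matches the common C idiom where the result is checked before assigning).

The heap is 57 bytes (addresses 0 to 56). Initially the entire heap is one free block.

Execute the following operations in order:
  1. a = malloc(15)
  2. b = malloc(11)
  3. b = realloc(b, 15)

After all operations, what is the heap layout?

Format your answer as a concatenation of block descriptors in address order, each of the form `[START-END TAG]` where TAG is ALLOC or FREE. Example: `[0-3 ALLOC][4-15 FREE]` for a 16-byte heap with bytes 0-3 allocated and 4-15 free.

Answer: [0-14 ALLOC][15-29 ALLOC][30-56 FREE]

Derivation:
Op 1: a = malloc(15) -> a = 0; heap: [0-14 ALLOC][15-56 FREE]
Op 2: b = malloc(11) -> b = 15; heap: [0-14 ALLOC][15-25 ALLOC][26-56 FREE]
Op 3: b = realloc(b, 15) -> b = 15; heap: [0-14 ALLOC][15-29 ALLOC][30-56 FREE]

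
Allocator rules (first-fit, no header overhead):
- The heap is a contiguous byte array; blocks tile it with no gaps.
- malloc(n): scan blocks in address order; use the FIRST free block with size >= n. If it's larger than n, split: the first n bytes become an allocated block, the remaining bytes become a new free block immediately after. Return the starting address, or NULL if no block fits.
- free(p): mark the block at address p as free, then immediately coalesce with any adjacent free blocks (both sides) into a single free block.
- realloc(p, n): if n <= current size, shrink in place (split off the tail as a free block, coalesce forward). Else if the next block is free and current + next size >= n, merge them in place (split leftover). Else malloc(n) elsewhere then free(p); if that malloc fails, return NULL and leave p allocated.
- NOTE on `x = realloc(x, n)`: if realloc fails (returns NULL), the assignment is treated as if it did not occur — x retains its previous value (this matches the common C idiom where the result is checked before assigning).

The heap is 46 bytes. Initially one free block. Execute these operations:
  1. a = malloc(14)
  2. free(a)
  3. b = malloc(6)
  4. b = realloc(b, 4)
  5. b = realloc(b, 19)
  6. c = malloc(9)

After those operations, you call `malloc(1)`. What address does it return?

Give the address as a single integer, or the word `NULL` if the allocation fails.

Answer: 28

Derivation:
Op 1: a = malloc(14) -> a = 0; heap: [0-13 ALLOC][14-45 FREE]
Op 2: free(a) -> (freed a); heap: [0-45 FREE]
Op 3: b = malloc(6) -> b = 0; heap: [0-5 ALLOC][6-45 FREE]
Op 4: b = realloc(b, 4) -> b = 0; heap: [0-3 ALLOC][4-45 FREE]
Op 5: b = realloc(b, 19) -> b = 0; heap: [0-18 ALLOC][19-45 FREE]
Op 6: c = malloc(9) -> c = 19; heap: [0-18 ALLOC][19-27 ALLOC][28-45 FREE]
malloc(1): first-fit scan over [0-18 ALLOC][19-27 ALLOC][28-45 FREE] -> 28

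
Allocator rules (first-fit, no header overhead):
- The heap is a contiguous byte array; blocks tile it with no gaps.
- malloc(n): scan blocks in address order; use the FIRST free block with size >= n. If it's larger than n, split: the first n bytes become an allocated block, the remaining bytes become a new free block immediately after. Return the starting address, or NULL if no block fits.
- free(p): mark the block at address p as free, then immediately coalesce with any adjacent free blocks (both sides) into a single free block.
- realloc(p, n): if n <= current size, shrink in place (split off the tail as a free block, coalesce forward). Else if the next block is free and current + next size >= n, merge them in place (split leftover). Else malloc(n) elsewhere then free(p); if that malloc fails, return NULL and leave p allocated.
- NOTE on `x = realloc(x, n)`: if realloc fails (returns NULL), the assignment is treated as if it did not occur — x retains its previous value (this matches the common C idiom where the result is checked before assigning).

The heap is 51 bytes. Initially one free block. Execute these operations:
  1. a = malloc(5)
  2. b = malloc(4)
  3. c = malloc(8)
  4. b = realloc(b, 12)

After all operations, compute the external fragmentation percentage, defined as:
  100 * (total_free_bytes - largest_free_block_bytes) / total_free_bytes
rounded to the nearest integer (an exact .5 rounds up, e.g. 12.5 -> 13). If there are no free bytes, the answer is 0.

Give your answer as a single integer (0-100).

Op 1: a = malloc(5) -> a = 0; heap: [0-4 ALLOC][5-50 FREE]
Op 2: b = malloc(4) -> b = 5; heap: [0-4 ALLOC][5-8 ALLOC][9-50 FREE]
Op 3: c = malloc(8) -> c = 9; heap: [0-4 ALLOC][5-8 ALLOC][9-16 ALLOC][17-50 FREE]
Op 4: b = realloc(b, 12) -> b = 17; heap: [0-4 ALLOC][5-8 FREE][9-16 ALLOC][17-28 ALLOC][29-50 FREE]
Free blocks: [4 22] total_free=26 largest=22 -> 100*(26-22)/26 = 400/26 ≈ 15.385 -> rounds to 15

Answer: 15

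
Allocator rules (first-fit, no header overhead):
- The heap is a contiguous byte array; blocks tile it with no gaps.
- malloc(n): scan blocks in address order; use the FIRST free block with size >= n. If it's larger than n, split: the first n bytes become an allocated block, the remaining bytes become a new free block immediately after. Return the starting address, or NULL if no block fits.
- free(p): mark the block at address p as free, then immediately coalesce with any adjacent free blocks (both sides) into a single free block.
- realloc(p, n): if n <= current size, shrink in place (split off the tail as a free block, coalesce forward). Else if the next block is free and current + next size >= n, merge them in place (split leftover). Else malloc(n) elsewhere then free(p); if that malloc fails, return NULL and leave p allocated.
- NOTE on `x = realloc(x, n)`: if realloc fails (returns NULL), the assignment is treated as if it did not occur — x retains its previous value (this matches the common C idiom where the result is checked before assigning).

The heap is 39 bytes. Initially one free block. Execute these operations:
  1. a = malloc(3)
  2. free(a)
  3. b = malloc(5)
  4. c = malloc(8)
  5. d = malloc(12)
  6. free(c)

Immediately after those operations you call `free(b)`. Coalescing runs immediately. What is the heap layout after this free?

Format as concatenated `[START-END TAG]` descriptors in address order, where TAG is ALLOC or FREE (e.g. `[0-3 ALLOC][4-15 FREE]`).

Answer: [0-12 FREE][13-24 ALLOC][25-38 FREE]

Derivation:
Op 1: a = malloc(3) -> a = 0; heap: [0-2 ALLOC][3-38 FREE]
Op 2: free(a) -> (freed a); heap: [0-38 FREE]
Op 3: b = malloc(5) -> b = 0; heap: [0-4 ALLOC][5-38 FREE]
Op 4: c = malloc(8) -> c = 5; heap: [0-4 ALLOC][5-12 ALLOC][13-38 FREE]
Op 5: d = malloc(12) -> d = 13; heap: [0-4 ALLOC][5-12 ALLOC][13-24 ALLOC][25-38 FREE]
Op 6: free(c) -> (freed c); heap: [0-4 ALLOC][5-12 FREE][13-24 ALLOC][25-38 FREE]
free(b): b = 0 -> block [0-4 ALLOC]; mark free, coalesce with adjacent free neighbors -> [0-12 FREE][13-24 ALLOC][25-38 FREE]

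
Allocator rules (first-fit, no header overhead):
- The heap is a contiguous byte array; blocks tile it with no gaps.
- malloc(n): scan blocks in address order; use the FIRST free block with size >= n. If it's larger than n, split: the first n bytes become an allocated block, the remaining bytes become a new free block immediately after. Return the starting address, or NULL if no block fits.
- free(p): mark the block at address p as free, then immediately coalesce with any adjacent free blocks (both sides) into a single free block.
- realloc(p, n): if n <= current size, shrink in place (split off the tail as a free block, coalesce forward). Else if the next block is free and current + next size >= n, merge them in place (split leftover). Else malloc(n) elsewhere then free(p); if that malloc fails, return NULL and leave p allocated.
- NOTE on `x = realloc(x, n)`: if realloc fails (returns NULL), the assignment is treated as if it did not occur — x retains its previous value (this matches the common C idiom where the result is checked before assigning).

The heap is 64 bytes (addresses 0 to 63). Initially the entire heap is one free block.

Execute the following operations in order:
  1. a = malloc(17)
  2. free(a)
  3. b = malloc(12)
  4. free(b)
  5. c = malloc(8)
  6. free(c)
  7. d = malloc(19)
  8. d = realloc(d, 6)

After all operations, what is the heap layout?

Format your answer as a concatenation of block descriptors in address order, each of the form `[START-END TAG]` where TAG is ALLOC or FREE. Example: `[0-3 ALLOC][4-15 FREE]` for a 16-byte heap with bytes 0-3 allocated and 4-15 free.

Op 1: a = malloc(17) -> a = 0; heap: [0-16 ALLOC][17-63 FREE]
Op 2: free(a) -> (freed a); heap: [0-63 FREE]
Op 3: b = malloc(12) -> b = 0; heap: [0-11 ALLOC][12-63 FREE]
Op 4: free(b) -> (freed b); heap: [0-63 FREE]
Op 5: c = malloc(8) -> c = 0; heap: [0-7 ALLOC][8-63 FREE]
Op 6: free(c) -> (freed c); heap: [0-63 FREE]
Op 7: d = malloc(19) -> d = 0; heap: [0-18 ALLOC][19-63 FREE]
Op 8: d = realloc(d, 6) -> d = 0; heap: [0-5 ALLOC][6-63 FREE]

Answer: [0-5 ALLOC][6-63 FREE]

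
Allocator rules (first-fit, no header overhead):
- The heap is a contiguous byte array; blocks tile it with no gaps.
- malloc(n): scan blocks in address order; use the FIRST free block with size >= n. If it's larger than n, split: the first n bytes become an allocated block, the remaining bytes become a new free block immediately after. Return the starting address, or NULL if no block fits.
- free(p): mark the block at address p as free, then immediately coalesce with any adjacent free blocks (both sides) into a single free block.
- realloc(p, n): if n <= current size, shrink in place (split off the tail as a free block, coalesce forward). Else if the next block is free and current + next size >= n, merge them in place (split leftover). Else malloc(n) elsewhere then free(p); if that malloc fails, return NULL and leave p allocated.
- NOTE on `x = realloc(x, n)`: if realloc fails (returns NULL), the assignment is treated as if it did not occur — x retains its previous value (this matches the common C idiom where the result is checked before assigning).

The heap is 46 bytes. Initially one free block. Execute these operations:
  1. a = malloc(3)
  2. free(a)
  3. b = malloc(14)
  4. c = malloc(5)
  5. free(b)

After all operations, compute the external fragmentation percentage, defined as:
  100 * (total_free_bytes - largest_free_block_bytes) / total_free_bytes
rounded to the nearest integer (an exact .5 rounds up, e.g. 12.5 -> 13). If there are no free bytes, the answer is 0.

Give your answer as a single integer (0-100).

Op 1: a = malloc(3) -> a = 0; heap: [0-2 ALLOC][3-45 FREE]
Op 2: free(a) -> (freed a); heap: [0-45 FREE]
Op 3: b = malloc(14) -> b = 0; heap: [0-13 ALLOC][14-45 FREE]
Op 4: c = malloc(5) -> c = 14; heap: [0-13 ALLOC][14-18 ALLOC][19-45 FREE]
Op 5: free(b) -> (freed b); heap: [0-13 FREE][14-18 ALLOC][19-45 FREE]
Free blocks: [14 27] total_free=41 largest=27 -> 100*(41-27)/41 = 1400/41 ≈ 34.146 -> rounds to 34

Answer: 34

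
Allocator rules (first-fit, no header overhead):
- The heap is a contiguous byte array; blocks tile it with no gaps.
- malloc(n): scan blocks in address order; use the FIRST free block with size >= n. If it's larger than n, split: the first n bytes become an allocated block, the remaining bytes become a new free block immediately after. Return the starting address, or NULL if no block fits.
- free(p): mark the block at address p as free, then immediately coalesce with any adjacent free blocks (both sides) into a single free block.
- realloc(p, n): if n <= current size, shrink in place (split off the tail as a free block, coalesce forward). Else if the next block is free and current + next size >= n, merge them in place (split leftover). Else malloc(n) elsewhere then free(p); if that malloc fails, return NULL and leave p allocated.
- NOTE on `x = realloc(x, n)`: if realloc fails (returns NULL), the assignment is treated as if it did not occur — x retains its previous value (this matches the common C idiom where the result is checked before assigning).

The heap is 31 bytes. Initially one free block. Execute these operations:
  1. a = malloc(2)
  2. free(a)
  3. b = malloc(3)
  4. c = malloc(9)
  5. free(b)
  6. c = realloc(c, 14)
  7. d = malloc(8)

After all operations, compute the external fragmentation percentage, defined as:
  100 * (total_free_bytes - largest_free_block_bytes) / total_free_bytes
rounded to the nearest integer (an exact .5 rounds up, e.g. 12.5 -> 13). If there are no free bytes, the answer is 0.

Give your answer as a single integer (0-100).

Answer: 33

Derivation:
Op 1: a = malloc(2) -> a = 0; heap: [0-1 ALLOC][2-30 FREE]
Op 2: free(a) -> (freed a); heap: [0-30 FREE]
Op 3: b = malloc(3) -> b = 0; heap: [0-2 ALLOC][3-30 FREE]
Op 4: c = malloc(9) -> c = 3; heap: [0-2 ALLOC][3-11 ALLOC][12-30 FREE]
Op 5: free(b) -> (freed b); heap: [0-2 FREE][3-11 ALLOC][12-30 FREE]
Op 6: c = realloc(c, 14) -> c = 3; heap: [0-2 FREE][3-16 ALLOC][17-30 FREE]
Op 7: d = malloc(8) -> d = 17; heap: [0-2 FREE][3-16 ALLOC][17-24 ALLOC][25-30 FREE]
Free blocks: [3 6] total_free=9 largest=6 -> 100*(9-6)/9 = 300/9 ≈ 33.333 -> rounds to 33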